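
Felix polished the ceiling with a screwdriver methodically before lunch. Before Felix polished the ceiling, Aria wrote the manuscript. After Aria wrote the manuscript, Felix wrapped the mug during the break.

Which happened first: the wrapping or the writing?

the writing

The connectives place the writing before the wrapping.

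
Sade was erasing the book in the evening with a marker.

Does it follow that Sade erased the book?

'was erasing' is progressive; for an accomplishment like 'erase the book', it doesn't entail completion.

no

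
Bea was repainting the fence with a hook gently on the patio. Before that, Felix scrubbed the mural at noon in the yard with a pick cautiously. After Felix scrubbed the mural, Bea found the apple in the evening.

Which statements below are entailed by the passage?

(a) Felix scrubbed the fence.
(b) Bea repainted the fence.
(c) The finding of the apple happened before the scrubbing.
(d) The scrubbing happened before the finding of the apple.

(d)

(a) Not entailed — Felix scrubbed the mural, not the fence; the fence belongs to the repainting event.
(b) Not entailed — 'was repainting' is progressive on an accomplishment; it does not entail the completed 'repainted'.
(c) Not entailed — the narrative places the scrubbing before the finding, not after.
(d) Entailed — the narrative places the scrubbing before the finding.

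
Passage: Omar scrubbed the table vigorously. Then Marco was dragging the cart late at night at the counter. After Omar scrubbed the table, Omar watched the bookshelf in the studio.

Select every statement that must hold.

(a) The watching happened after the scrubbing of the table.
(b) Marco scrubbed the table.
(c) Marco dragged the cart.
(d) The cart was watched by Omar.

(a), (c)

(a) Entailed — the narrative places the scrubbing before the watching.
(b) Not entailed — the passage has Omar scrubbing the table, not Marco.
(c) Entailed — 'drag' is an activity; 'was dragging' entails that some dragging happened, so 'dragged' holds.
(d) Not entailed — Omar watched the bookshelf, not the cart; the cart belongs to the dragging event.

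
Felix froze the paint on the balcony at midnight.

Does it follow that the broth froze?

Nothing is said about any broth; only the paint is affected.

no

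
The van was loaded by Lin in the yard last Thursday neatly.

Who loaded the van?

Lin

'Lin' marks the agent of the loading event.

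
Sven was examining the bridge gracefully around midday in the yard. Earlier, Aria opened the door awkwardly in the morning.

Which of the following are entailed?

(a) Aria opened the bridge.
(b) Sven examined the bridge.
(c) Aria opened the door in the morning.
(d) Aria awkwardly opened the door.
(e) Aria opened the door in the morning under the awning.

(a) Not entailed — Aria opened the door, not the bridge; the bridge belongs to the examining event.
(b) Entailed — 'examine' is an activity; 'was examining' entails that some examining happened, so 'examined' holds.
(c) Entailed — every conjunct here is already in the original opening event.
(d) Entailed — this follows by dropping conjuncts from the opening event's description.
(e) Not entailed — 'under the awning' adds information not in the original event.

(b), (c), (d)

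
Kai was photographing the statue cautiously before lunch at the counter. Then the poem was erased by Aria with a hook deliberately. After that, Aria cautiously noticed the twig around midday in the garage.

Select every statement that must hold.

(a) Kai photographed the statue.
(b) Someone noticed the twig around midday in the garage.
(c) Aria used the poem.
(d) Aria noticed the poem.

(b)

(a) Not entailed — 'was photographing' is progressive on an accomplishment; it does not entail the completed 'photographed'.
(b) Entailed — every conjunct here is already in the original noticing event.
(c) Not entailed — the poem is the patient, not an instrument — Aria used a hook.
(d) Not entailed — Aria noticed the twig, not the poem; the poem belongs to the erasing event.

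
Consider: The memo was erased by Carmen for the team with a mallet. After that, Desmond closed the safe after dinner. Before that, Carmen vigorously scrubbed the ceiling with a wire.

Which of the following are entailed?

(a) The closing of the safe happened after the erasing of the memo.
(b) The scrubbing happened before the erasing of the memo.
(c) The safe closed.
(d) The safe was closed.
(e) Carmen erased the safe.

(a) Entailed — the narrative places the erasing before the closing.
(b) Not entailed — the narrative doesn't order the scrubbing relative to the erasing.
(c) Entailed — 'Desmond closed the safe' is causative; it entails the inchoative 'the safe closed'.
(d) Entailed — the original entails any weakening of itself; this just drops 'after dinner' and generalizes the agent.
(e) Not entailed — Carmen erased the memo, not the safe; the safe belongs to the closing event.

(a), (c), (d)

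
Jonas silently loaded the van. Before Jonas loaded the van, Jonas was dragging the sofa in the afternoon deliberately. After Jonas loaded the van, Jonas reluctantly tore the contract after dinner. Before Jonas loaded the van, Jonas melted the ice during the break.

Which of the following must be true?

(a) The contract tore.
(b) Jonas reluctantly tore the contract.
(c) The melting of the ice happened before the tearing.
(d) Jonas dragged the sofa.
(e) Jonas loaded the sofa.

(a), (b), (c), (d)

(a) Entailed — 'Jonas tore the contract' is causative; it entails the inchoative 'the contract tore'.
(b) Entailed — dropping 'after dinner' leaves a sub-description the original still satisfies.
(c) Entailed — the narrative places the melting before the tearing.
(d) Entailed — 'drag' is an activity; 'was dragging' entails that some dragging happened, so 'dragged' holds.
(e) Not entailed — Jonas loaded the van, not the sofa; the sofa belongs to the dragging event.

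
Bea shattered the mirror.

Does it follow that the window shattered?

Nothing is said about any window; only the mirror is affected.

no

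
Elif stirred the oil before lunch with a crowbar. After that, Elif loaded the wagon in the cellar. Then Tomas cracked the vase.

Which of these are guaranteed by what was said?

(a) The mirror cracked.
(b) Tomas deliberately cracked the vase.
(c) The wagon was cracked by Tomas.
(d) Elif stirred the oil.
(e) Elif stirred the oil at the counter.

(d)

(a) Not entailed — the vase is what cracked, not the mirror.
(b) Not entailed — 'deliberately' adds information not in the original event.
(c) Not entailed — Tomas cracked the vase, not the wagon; the wagon belongs to the loading event.
(d) Entailed — every conjunct here is already in the original stirring event.
(e) Not entailed — 'at the counter' adds information not in the original event.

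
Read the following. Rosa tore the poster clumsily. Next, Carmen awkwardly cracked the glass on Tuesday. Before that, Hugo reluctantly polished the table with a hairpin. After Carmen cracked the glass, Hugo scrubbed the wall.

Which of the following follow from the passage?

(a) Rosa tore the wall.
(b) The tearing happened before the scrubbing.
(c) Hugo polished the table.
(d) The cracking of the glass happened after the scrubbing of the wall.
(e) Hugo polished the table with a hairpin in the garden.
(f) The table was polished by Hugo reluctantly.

(a) Not entailed — Rosa tore the poster, not the wall; the wall belongs to the scrubbing event.
(b) Entailed — the narrative places the tearing before the scrubbing.
(c) Entailed — this follows by dropping conjuncts from the polishing event's description.
(d) Not entailed — the narrative places the cracking before the scrubbing, not after.
(e) Not entailed — 'in the garden' adds information not in the original event.
(f) Entailed — dropping 'with a hairpin' leaves a sub-description the original still satisfies.

(b), (c), (f)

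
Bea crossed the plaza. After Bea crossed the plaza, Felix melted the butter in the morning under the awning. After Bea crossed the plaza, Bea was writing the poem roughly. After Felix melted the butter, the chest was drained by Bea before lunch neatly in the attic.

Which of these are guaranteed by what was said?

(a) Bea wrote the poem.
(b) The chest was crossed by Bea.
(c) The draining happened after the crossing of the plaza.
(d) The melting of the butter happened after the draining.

(a) Not entailed — 'was writing' is progressive on an accomplishment; it does not entail the completed 'wrote'.
(b) Not entailed — Bea crossed the plaza, not the chest; the chest belongs to the draining event.
(c) Entailed — the narrative places the crossing before the draining.
(d) Not entailed — the narrative places the melting before the draining, not after.

(c)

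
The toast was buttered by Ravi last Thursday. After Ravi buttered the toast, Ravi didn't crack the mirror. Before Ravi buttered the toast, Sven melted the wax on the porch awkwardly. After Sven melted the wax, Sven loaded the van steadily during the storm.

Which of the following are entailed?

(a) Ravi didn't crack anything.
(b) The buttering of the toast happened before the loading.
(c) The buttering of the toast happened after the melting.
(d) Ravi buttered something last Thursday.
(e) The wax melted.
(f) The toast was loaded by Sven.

(c), (d), (e)

(a) Not entailed — the original only denies this specific event; Ravi may have cracked something else.
(b) Not entailed — the narrative doesn't order the buttering relative to the loading.
(c) Entailed — the narrative places the melting before the buttering.
(d) Entailed — the original entails any weakening of itself; this just generalizes the patient.
(e) Entailed — 'Sven melted the wax' is causative; it entails the inchoative 'the wax melted'.
(f) Not entailed — Sven loaded the van, not the toast; the toast belongs to the buttering event.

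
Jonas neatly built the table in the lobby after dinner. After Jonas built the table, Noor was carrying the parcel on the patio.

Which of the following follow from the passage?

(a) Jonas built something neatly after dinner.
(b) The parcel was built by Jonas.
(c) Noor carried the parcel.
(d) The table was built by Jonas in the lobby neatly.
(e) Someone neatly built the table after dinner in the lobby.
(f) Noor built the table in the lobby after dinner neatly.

(a), (c), (d), (e)

(a) Entailed — every conjunct here is already in the original building event.
(b) Not entailed — Jonas built the table, not the parcel; the parcel belongs to the carrying event.
(c) Entailed — 'carry' is an activity; 'was carrying' entails that some carrying happened, so 'carried' holds.
(d) Entailed — every conjunct here is already in the original building event.
(e) Entailed — every conjunct here is already in the original building event.
(f) Not entailed — the passage has Jonas building the table, not Noor.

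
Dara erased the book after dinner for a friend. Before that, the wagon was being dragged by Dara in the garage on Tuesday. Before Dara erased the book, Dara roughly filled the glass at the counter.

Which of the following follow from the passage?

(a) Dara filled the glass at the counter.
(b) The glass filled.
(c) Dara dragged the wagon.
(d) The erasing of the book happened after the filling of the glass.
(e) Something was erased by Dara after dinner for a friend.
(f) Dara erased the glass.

(a), (b), (c), (d), (e)

(a) Entailed — dropping 'roughly' leaves a sub-description the original still satisfies.
(b) Entailed — 'Dara filled the glass' is causative; it entails the inchoative 'the glass filled'.
(c) Entailed — 'drag' is an activity; 'was dragging' entails that some dragging happened, so 'dragged' holds.
(d) Entailed — the narrative places the filling before the erasing.
(e) Entailed — every conjunct here is already in the original erasing event.
(f) Not entailed — Dara erased the book, not the glass; the glass belongs to the filling event.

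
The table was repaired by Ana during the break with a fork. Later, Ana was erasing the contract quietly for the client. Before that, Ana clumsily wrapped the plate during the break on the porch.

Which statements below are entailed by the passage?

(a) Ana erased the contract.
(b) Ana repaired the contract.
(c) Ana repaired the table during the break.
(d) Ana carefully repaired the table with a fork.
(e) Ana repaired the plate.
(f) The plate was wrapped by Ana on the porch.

(c), (f)

(a) Not entailed — 'was erasing' is progressive on an accomplishment; it does not entail the completed 'erased'.
(b) Not entailed — Ana repaired the table, not the contract; the contract belongs to the erasing event.
(c) Entailed — this follows by dropping conjuncts from the repairing event's description.
(d) Not entailed — 'carefully' adds information not in the original event.
(e) Not entailed — Ana repaired the table, not the plate; the plate belongs to the wrapping event.
(f) Entailed — every conjunct here is already in the original wrapping event.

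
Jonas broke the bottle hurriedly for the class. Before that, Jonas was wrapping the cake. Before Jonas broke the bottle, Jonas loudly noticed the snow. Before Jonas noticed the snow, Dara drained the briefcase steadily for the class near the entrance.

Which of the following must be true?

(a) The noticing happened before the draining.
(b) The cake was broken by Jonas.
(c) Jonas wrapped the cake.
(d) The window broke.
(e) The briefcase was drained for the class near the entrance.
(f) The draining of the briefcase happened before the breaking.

(e), (f)

(a) Not entailed — the narrative places the draining before the noticing, not after.
(b) Not entailed — Jonas broke the bottle, not the cake; the cake belongs to the wrapping event.
(c) Not entailed — 'was wrapping' is progressive on an accomplishment; it does not entail the completed 'wrapped'.
(d) Not entailed — the bottle is what broke, not the window.
(e) Entailed — this follows by dropping conjuncts from the draining event's description.
(f) Entailed — the narrative places the draining before the breaking.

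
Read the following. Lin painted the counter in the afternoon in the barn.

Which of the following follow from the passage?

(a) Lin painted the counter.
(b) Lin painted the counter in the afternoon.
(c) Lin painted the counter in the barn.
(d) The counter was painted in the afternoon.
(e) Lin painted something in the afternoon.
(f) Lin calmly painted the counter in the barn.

(a) Entailed — this follows by dropping conjuncts from the painting event's description.
(b) Entailed — the original entails any weakening of itself; this just drops 'in the barn'.
(c) Entailed — the original entails any weakening of itself; this just drops 'in the afternoon'.
(d) Entailed — this follows by dropping conjuncts from the painting event's description.
(e) Entailed — every conjunct here is already in the original painting event.
(f) Not entailed — 'calmly' adds information not in the original event.

(a), (b), (c), (d), (e)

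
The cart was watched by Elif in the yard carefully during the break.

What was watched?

'the cart' marks the patient of the watching event.

the cart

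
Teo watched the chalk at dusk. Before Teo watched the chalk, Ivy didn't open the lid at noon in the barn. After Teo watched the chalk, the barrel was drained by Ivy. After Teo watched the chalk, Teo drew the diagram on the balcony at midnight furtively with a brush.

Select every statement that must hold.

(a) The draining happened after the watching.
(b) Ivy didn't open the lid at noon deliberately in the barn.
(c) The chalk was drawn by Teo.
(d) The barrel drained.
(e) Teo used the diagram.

(a) Entailed — the narrative places the watching before the draining.
(b) Entailed — under negation, adding a further restriction is entailed: if no such opening event occurred, none occurred deliberately either.
(c) Not entailed — Teo drew the diagram, not the chalk; the chalk belongs to the watching event.
(d) Entailed — 'Ivy drained the barrel' is causative; it entails the inchoative 'the barrel drained'.
(e) Not entailed — the diagram is the patient, not an instrument — Teo used a brush.

(a), (b), (d)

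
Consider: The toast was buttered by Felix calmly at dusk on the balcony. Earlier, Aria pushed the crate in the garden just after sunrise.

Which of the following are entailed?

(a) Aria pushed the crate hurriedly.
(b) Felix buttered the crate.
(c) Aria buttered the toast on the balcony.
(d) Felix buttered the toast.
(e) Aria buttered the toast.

(a) Not entailed — 'hurriedly' adds information not in the original event.
(b) Not entailed — Felix buttered the toast, not the crate; the crate belongs to the pushing event.
(c) Not entailed — the passage has Felix buttering the toast, not Aria.
(d) Entailed — every conjunct here is already in the original buttering event.
(e) Not entailed — the passage has Felix buttering the toast, not Aria.

(d)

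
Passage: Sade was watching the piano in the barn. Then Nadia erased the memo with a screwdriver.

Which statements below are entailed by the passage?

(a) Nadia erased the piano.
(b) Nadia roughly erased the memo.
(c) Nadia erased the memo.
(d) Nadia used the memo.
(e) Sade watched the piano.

(a) Not entailed — Nadia erased the memo, not the piano; the piano belongs to the watching event.
(b) Not entailed — 'roughly' adds information not in the original event.
(c) Entailed — this follows by dropping conjuncts from the erasing event's description.
(d) Not entailed — the memo is the patient, not an instrument — Nadia used a screwdriver.
(e) Entailed — 'watch' is an activity; 'was watching' entails that some watching happened, so 'watched' holds.

(c), (e)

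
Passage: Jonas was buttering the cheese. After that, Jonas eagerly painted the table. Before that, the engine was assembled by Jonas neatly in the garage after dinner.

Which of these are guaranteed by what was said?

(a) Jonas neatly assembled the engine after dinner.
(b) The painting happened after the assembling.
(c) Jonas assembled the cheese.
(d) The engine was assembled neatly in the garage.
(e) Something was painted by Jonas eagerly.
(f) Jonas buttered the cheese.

(a), (b), (d), (e)

(a) Entailed — every conjunct here is already in the original assembling event.
(b) Entailed — the narrative places the assembling before the painting.
(c) Not entailed — Jonas assembled the engine, not the cheese; the cheese belongs to the buttering event.
(d) Entailed — every conjunct here is already in the original assembling event.
(e) Entailed — the original entails any weakening of itself; this just generalizes the patient.
(f) Not entailed — 'was buttering' is progressive on an accomplishment; it does not entail the completed 'buttered'.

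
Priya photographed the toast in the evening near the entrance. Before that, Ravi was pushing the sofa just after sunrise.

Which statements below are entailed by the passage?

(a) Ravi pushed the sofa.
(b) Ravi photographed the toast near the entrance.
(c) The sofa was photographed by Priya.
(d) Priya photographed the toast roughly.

(a)

(a) Entailed — 'push' is an activity; 'was pushing' entails that some pushing happened, so 'pushed' holds.
(b) Not entailed — the passage has Priya photographing the toast, not Ravi.
(c) Not entailed — Priya photographed the toast, not the sofa; the sofa belongs to the pushing event.
(d) Not entailed — 'roughly' adds information not in the original event.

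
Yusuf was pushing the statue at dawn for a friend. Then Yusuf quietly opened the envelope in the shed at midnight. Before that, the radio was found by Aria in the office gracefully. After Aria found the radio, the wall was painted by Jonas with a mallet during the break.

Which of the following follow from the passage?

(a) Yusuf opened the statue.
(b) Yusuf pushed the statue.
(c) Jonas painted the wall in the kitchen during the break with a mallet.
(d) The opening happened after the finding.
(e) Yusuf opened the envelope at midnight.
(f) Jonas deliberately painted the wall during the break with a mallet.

(b), (d), (e)

(a) Not entailed — Yusuf opened the envelope, not the statue; the statue belongs to the pushing event.
(b) Entailed — 'push' is an activity; 'was pushing' entails that some pushing happened, so 'pushed' holds.
(c) Not entailed — 'in the kitchen' adds information not in the original event.
(d) Entailed — the narrative places the finding before the opening.
(e) Entailed — dropping 'quietly', 'in the shed' leaves a sub-description the original still satisfies.
(f) Not entailed — 'deliberately' adds information not in the original event.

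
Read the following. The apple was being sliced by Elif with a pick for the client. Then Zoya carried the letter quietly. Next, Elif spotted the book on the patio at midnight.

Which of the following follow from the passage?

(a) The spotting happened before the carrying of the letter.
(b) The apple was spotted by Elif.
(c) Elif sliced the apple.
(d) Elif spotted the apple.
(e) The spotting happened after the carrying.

(a) Not entailed — the narrative places the carrying before the spotting, not after.
(b) Not entailed — Elif spotted the book, not the apple; the apple belongs to the slicing event.
(c) Not entailed — 'was slicing' is progressive on an accomplishment; it does not entail the completed 'sliced'.
(d) Not entailed — Elif spotted the book, not the apple; the apple belongs to the slicing event.
(e) Entailed — the narrative places the carrying before the spotting.

(e)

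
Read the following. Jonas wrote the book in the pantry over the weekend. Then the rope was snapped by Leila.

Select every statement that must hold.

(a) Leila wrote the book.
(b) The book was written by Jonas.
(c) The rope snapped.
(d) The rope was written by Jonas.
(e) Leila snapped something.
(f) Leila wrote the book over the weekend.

(a) Not entailed — the passage has Jonas writing the book, not Leila.
(b) Entailed — every conjunct here is already in the original writing event.
(c) Entailed — 'Leila snapped the rope' is causative; it entails the inchoative 'the rope snapped'.
(d) Not entailed — Jonas wrote the book, not the rope; the rope belongs to the snapping event.
(e) Entailed — generalizing the patient leaves a sub-description the original still satisfies.
(f) Not entailed — the passage has Jonas writing the book, not Leila.

(b), (c), (e)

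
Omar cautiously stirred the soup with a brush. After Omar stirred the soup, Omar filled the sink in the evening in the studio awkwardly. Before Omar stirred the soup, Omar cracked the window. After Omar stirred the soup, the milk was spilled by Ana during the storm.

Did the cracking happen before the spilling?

yes

The narrative orders the cracking before the spilling.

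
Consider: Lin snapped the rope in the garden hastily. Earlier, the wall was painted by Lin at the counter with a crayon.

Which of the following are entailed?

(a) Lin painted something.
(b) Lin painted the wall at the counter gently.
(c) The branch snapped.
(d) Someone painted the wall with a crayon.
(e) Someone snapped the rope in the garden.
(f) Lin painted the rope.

(a), (d), (e)

(a) Entailed — dropping 'at the counter', 'with a crayon' and generalizing the patient leaves a sub-description the original still satisfies.
(b) Not entailed — 'gently' adds information not in the original event.
(c) Not entailed — the rope is what snapped, not the branch.
(d) Entailed — this follows by dropping conjuncts from the painting event's description.
(e) Entailed — the original entails any weakening of itself; this just drops 'hastily' and generalizes the agent.
(f) Not entailed — Lin painted the wall, not the rope; the rope belongs to the snapping event.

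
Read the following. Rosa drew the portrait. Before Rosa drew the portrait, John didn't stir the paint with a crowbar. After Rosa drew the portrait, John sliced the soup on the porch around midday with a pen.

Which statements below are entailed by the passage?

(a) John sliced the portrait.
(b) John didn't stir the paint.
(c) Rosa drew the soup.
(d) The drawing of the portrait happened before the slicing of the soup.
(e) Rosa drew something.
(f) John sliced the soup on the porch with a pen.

(d), (e), (f)

(a) Not entailed — John sliced the soup, not the portrait; the portrait belongs to the drawing event.
(b) Not entailed — dropping 'with a crowbar' under negation is not valid — the original leaves open that John stirred the paint some other way.
(c) Not entailed — Rosa drew the portrait, not the soup; the soup belongs to the slicing event.
(d) Entailed — the narrative places the drawing before the slicing.
(e) Entailed — this follows by dropping conjuncts from the drawing event's description.
(f) Entailed — the original entails any weakening of itself; this just drops 'around midday'.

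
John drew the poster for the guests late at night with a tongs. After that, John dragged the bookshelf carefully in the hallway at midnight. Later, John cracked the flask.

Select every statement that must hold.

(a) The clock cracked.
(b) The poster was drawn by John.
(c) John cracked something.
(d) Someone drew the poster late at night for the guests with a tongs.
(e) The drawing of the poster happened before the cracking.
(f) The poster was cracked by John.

(a) Not entailed — the flask is what cracked, not the clock.
(b) Entailed — this follows by dropping conjuncts from the drawing event's description.
(c) Entailed — the original entails any weakening of itself; this just generalizes the patient.
(d) Entailed — this follows by dropping conjuncts from the drawing event's description.
(e) Entailed — the narrative places the drawing before the cracking.
(f) Not entailed — John cracked the flask, not the poster; the poster belongs to the drawing event.

(b), (c), (d), (e)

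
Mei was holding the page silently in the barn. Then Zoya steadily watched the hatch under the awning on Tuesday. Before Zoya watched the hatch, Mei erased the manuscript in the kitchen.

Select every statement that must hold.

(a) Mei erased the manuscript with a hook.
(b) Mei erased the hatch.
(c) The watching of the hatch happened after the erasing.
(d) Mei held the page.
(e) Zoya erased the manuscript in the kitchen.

(a) Not entailed — 'with a hook' adds information not in the original event.
(b) Not entailed — Mei erased the manuscript, not the hatch; the hatch belongs to the watching event.
(c) Entailed — the narrative places the erasing before the watching.
(d) Entailed — 'hold' is an activity; 'was holding' entails that some holding happened, so 'held' holds.
(e) Not entailed — the passage has Mei erasing the manuscript, not Zoya.

(c), (d)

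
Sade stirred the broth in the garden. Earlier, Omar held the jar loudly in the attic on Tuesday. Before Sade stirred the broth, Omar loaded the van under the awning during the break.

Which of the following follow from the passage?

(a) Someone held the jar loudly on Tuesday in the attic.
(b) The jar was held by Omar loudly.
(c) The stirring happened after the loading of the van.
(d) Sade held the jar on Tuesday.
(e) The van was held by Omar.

(a) Entailed — every conjunct here is already in the original holding event.
(b) Entailed — dropping 'on Tuesday', 'in the attic' leaves a sub-description the original still satisfies.
(c) Entailed — the narrative places the loading before the stirring.
(d) Not entailed — the passage has Omar holding the jar, not Sade.
(e) Not entailed — Omar held the jar, not the van; the van belongs to the loading event.

(a), (b), (c)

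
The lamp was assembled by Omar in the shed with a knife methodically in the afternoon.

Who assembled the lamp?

'Omar' marks the agent of the assembling event.

Omar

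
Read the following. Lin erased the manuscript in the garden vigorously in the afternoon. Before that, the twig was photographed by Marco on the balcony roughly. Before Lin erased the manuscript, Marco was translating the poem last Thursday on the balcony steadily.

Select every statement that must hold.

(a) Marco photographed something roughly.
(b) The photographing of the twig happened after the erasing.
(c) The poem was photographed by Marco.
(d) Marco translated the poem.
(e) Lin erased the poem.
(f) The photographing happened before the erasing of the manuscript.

(a) Entailed — every conjunct here is already in the original photographing event.
(b) Not entailed — the narrative places the photographing before the erasing, not after.
(c) Not entailed — Marco photographed the twig, not the poem; the poem belongs to the translating event.
(d) Not entailed — 'was translating' is progressive on an accomplishment; it does not entail the completed 'translated'.
(e) Not entailed — Lin erased the manuscript, not the poem; the poem belongs to the translating event.
(f) Entailed — the narrative places the photographing before the erasing.

(a), (f)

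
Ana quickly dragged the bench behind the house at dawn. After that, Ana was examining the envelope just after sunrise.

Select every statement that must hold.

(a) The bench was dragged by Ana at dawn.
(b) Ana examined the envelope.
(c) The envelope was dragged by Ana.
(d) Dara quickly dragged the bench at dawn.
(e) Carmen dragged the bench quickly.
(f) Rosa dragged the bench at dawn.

(a), (b)

(a) Entailed — the original entails any weakening of itself; this just drops 'quickly', 'behind the house'.
(b) Entailed — 'examine' is an activity; 'was examining' entails that some examining happened, so 'examined' holds.
(c) Not entailed — Ana dragged the bench, not the envelope; the envelope belongs to the examining event.
(d) Not entailed — the passage has Ana dragging the bench, not Dara.
(e) Not entailed — the passage has Ana dragging the bench, not Carmen.
(f) Not entailed — the passage has Ana dragging the bench, not Rosa.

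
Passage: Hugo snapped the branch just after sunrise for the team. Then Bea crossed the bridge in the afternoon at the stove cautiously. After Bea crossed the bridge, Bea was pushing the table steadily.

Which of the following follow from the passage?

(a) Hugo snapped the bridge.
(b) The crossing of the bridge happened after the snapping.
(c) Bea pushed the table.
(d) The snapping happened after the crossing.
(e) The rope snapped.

(b), (c)

(a) Not entailed — Hugo snapped the branch, not the bridge; the bridge belongs to the crossing event.
(b) Entailed — the narrative places the snapping before the crossing.
(c) Entailed — 'push' is an activity; 'was pushing' entails that some pushing happened, so 'pushed' holds.
(d) Not entailed — the narrative places the snapping before the crossing, not after.
(e) Not entailed — the branch is what snapped, not the rope.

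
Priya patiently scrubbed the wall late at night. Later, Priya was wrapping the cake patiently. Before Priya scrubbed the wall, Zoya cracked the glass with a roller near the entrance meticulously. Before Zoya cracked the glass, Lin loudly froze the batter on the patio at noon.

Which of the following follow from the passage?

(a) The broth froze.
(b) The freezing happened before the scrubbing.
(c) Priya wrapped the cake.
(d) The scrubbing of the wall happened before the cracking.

(b)

(a) Not entailed — the batter is what froze, not the broth.
(b) Entailed — the narrative places the freezing before the scrubbing.
(c) Not entailed — 'was wrapping' is progressive on an accomplishment; it does not entail the completed 'wrapped'.
(d) Not entailed — the narrative places the cracking before the scrubbing, not after.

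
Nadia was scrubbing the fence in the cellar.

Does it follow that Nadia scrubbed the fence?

yes

'scrub' is atelic; if Nadia was scrubbing the fence, then Nadia scrubbed the fence (for some time).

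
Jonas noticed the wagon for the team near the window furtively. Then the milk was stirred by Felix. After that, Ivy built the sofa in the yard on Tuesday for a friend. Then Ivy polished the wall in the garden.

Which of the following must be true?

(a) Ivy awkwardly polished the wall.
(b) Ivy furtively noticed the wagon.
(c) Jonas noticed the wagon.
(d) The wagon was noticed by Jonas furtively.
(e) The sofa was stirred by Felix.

(a) Not entailed — 'awkwardly' adds information not in the original event.
(b) Not entailed — the passage has Jonas noticing the wagon, not Ivy.
(c) Entailed — this follows by dropping conjuncts from the noticing event's description.
(d) Entailed — this follows by dropping conjuncts from the noticing event's description.
(e) Not entailed — Felix stirred the milk, not the sofa; the sofa belongs to the building event.

(c), (d)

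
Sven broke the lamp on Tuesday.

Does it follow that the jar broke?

Nothing is said about any jar; only the lamp is affected.

no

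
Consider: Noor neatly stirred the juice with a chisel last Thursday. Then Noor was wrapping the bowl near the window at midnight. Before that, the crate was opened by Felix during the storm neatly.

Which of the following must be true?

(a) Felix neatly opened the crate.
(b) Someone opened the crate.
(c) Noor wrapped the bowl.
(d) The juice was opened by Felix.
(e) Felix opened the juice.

(a), (b)

(a) Entailed — this follows by dropping conjuncts from the opening event's description.
(b) Entailed — every conjunct here is already in the original opening event.
(c) Not entailed — 'was wrapping' is progressive on an accomplishment; it does not entail the completed 'wrapped'.
(d) Not entailed — Felix opened the crate, not the juice; the juice belongs to the stirring event.
(e) Not entailed — Felix opened the crate, not the juice; the juice belongs to the stirring event.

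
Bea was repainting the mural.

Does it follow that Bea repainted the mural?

no

'was repainting' is progressive; for an accomplishment like 'repaint the mural', it doesn't entail completion.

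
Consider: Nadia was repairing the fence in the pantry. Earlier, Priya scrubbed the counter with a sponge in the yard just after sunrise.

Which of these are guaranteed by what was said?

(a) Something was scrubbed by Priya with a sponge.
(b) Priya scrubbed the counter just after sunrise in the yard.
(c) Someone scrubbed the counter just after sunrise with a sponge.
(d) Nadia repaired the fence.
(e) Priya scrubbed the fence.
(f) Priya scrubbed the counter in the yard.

(a), (b), (c), (f)

(a) Entailed — every conjunct here is already in the original scrubbing event.
(b) Entailed — dropping 'with a sponge' leaves a sub-description the original still satisfies.
(c) Entailed — the original entails any weakening of itself; this just drops 'in the yard' and generalizes the agent.
(d) Not entailed — 'was repairing' is progressive on an accomplishment; it does not entail the completed 'repaired'.
(e) Not entailed — Priya scrubbed the counter, not the fence; the fence belongs to the repairing event.
(f) Entailed — every conjunct here is already in the original scrubbing event.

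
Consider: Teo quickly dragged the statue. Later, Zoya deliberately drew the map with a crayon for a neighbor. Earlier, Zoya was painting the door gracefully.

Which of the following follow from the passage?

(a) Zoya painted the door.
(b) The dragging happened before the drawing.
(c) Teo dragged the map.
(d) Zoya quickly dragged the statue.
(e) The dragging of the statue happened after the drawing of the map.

(b)

(a) Not entailed — 'was painting' is progressive on an accomplishment; it does not entail the completed 'painted'.
(b) Entailed — the narrative places the dragging before the drawing.
(c) Not entailed — Teo dragged the statue, not the map; the map belongs to the drawing event.
(d) Not entailed — the passage has Teo dragging the statue, not Zoya.
(e) Not entailed — the narrative places the dragging before the drawing, not after.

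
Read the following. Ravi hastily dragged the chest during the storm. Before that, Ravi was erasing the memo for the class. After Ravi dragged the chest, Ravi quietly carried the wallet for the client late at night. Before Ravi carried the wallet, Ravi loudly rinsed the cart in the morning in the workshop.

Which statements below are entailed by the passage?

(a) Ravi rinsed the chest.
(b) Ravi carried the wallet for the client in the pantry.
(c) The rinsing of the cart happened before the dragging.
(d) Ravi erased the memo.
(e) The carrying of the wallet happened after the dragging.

(e)

(a) Not entailed — Ravi rinsed the cart, not the chest; the chest belongs to the dragging event.
(b) Not entailed — 'in the pantry' adds information not in the original event.
(c) Not entailed — the narrative doesn't order the rinsing relative to the dragging.
(d) Not entailed — 'was erasing' is progressive on an accomplishment; it does not entail the completed 'erased'.
(e) Entailed — the narrative places the dragging before the carrying.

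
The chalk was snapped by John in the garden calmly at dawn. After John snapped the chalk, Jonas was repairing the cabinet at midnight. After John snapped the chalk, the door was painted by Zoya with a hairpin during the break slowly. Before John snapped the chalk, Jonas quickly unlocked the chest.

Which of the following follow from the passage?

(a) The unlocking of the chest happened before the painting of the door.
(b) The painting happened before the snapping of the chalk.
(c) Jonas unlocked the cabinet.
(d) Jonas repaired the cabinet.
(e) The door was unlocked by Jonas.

(a) Entailed — the narrative places the unlocking before the painting.
(b) Not entailed — the narrative places the snapping before the painting, not after.
(c) Not entailed — Jonas unlocked the chest, not the cabinet; the cabinet belongs to the repairing event.
(d) Not entailed — 'was repairing' is progressive on an accomplishment; it does not entail the completed 'repaired'.
(e) Not entailed — Jonas unlocked the chest, not the door; the door belongs to the painting event.

(a)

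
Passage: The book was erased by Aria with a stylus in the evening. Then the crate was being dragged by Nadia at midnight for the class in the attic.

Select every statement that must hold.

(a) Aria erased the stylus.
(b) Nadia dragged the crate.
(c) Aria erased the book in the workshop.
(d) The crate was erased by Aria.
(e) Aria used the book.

(b)

(a) Not entailed — the stylus is the instrument, not what was erased.
(b) Entailed — 'drag' is an activity; 'was dragging' entails that some dragging happened, so 'dragged' holds.
(c) Not entailed — 'in the workshop' adds information not in the original event.
(d) Not entailed — Aria erased the book, not the crate; the crate belongs to the dragging event.
(e) Not entailed — the book is the patient, not an instrument — Aria used a stylus.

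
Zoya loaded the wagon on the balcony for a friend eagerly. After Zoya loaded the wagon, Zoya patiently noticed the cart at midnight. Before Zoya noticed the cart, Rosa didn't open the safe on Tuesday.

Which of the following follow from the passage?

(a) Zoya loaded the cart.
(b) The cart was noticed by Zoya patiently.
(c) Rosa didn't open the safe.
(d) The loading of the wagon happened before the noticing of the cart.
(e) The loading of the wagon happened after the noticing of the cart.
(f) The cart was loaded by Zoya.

(b), (d)

(a) Not entailed — Zoya loaded the wagon, not the cart; the cart belongs to the noticing event.
(b) Entailed — the original entails any weakening of itself; this just drops 'at midnight'.
(c) Not entailed — dropping 'on Tuesday' under negation is not valid — the original leaves open that Rosa opened the safe some other way.
(d) Entailed — the narrative places the loading before the noticing.
(e) Not entailed — the narrative places the loading before the noticing, not after.
(f) Not entailed — Zoya loaded the wagon, not the cart; the cart belongs to the noticing event.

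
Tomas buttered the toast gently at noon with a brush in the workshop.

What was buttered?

the toast

'the toast' marks the patient of the buttering event.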